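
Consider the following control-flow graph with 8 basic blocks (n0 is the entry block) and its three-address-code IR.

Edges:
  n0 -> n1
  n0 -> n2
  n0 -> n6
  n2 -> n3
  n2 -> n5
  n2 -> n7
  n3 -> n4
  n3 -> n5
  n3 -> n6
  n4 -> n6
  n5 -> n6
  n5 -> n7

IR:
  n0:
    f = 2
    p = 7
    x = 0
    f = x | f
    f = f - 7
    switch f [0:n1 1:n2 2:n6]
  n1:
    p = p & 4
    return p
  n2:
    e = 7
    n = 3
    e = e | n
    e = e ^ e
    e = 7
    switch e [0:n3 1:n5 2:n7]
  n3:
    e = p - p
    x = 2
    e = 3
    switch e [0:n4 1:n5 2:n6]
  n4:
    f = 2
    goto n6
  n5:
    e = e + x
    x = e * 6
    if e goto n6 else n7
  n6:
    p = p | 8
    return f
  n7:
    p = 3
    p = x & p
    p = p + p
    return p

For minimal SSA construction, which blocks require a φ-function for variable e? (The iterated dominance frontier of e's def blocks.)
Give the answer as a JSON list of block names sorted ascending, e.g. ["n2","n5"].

Answer: ["n5", "n6", "n7"]

Working:
idom tree: n1←n0 n2←n0 n3←n2 n4←n3 n5←n2 n6←n0 n7←n2
Dom at joins:
  n5: preds {n2,n3}: {n0,n2} ∩ {n0,n2,n3} = {n0,n2}; idom=n2
  n6: preds {n0,n3,n4,n5}: {n0} ∩ {n0,n2,n3} ∩ {n0,n2,n3,n4} ∩ {n0,n2,n5} = {n0}; idom=n0
  n7: preds {n2,n5}: {n0,n2} ∩ {n0,n2,n5} = {n0,n2}; idom=n2

DF derivation:
  n5←n2: walk · to n2
  n5←n3: walk n3 to n2
  n6←n0: walk · to n0
  n6←n3: walk n3→n2 to n0
  n6←n4: walk n4→n3→n2 to n0
  n6←n5: walk n5→n2 to n0
  n7←n2: walk · to n2
  n7←n5: walk n5 to n2
  n0: DF=∅
  n1: DF=∅
  n2: DF={n6}
  n3: DF={n5,n6}
  n4: DF={n6}
  n5: DF={n6,n7}
  n6: DF=∅
  n7: DF=∅

φ for e: defs {n2,n3,n5}
  DF⁺ = {n5,n6,n7}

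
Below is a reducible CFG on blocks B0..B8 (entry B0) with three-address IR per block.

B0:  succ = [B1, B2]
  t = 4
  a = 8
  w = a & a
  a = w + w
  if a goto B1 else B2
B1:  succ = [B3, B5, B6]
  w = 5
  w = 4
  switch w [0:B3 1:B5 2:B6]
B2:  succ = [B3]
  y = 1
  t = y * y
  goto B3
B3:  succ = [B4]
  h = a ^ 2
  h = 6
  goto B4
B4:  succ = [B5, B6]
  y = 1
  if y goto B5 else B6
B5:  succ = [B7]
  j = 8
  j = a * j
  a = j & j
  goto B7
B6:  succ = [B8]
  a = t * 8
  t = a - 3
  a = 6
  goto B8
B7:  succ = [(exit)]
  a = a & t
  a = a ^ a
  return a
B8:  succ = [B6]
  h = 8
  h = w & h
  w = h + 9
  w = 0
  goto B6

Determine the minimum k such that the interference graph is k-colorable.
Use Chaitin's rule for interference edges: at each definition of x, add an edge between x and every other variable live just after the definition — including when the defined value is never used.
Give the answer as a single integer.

Block summaries:
  B0: def={a,t,w} ue=∅
  B1: def={w} ue=∅
  B2: def={t,y} ue=∅
  B3: def={h} ue={a}
  B4: def={y} ue=∅
  B5: def={a,j} ue={a}
  B6: def={a,t} ue={t}
  B7: def={a} ue={a,t}
  B8: def={h,w} ue={w}

Backward fixpoint:
  B0: in=∅ out={a,t,w}
  B1: in={a,t} out={a,t,w}
  B2: in={a,w} out={a,t,w}
  B3: in={a,t,w} out={a,t,w}
  B4: in={a,t,w} out={a,t,w}
  B5: in={a,t} out={a,t}
  B6: in={t,w} out={t,w}
  B7: in={a,t} out=∅
  B8: in={t,w} out={t,w}

Conflict graph:
  a↔{h,j,t,w,y}
  h↔{a,t,w}
  j↔{a,t}
  t↔{a,h,j,w,y}
  w↔{a,h,t,y}
  y↔{a,t,w}

Colouring:
  lower bound: {a,h,t,w} mutually conflict ⇒ χ ≥ 4
  assign a→r0 h→r3 j→r2 t→r1 w→r2 y→r3 — no edge inside a register ⇒ χ ≤ 4
  χ = 4

Answer: 4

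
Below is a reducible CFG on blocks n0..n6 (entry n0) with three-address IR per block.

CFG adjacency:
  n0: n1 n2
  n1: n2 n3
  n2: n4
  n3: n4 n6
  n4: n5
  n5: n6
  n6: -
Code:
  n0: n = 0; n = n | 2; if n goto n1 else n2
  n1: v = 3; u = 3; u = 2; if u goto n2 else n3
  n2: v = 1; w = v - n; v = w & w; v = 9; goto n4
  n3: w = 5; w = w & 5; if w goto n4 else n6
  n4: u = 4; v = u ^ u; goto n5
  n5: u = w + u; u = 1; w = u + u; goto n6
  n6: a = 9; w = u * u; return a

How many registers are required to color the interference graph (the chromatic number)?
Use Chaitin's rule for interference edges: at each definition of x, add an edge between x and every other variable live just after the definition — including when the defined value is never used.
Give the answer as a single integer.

Answer: 3

Working:
Block summaries:
  n0: {n} / ∅
  n1: {u,v} / ∅
  n2: {v,w} / {n}
  n3: {w} / ∅
  n4: {u,v} / ∅
  n5: {u,w} / {u,w}
  n6: {a,w} / {u}

Live sets:
  live n0: ∅→{n}
  live n1: {n}→{n,u}
  live n2: {n}→{w}
  live n3: {u}→{u,w}
  live n4: {w}→{u,w}
  live n5: {u,w}→{u}
  live n6: {u}→∅

Interference:
  a: {u,w}
  n: {u,v}
  u: {a,n,v,w}
  v: {n,u,w}
  w: {a,u,v}

Registers:
  lower bound: {a,u,w} mutually conflict ⇒ χ ≥ 3
  assign a→R1 n→R2 u→R0 v→R1 w→R2 — no edge inside a register ⇒ χ ≤ 3
  χ = 3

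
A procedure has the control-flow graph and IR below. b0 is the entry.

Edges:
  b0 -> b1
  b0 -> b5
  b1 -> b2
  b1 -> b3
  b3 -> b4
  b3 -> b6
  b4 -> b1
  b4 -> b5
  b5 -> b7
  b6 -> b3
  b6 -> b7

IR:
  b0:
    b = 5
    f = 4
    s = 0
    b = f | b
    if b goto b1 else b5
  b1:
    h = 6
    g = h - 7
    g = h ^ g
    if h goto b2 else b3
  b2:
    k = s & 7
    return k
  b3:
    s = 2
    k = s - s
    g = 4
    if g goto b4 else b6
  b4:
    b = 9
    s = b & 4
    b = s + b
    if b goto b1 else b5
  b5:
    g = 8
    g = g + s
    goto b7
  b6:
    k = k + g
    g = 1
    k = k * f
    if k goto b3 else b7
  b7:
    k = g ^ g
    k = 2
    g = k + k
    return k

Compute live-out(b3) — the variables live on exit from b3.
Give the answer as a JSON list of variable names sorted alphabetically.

Per-block:
  b0 def {b,f,s} use ∅
  b1 def {g,h} use ∅
  b2 def {k} use {s}
  b3 def {g,k,s} use ∅
  b4 def {b,s} use ∅
  b5 def {g} use {s}
  b6 def {g,k} use {f,g,k}
  b7 def {g,k} use {g}

Backward fixpoint:
  b0: in=∅ out={f,s}
  b1: in={f,s} out={f,s}
  b2: in={s} out=∅
  b3: in={f} out={f,g,k}
  b4: in={f} out={f,s}
  b5: in={s} out={g}
  b6: in={f,g,k} out={f,g}
  b7: in={g} out=∅

live-out(b3) = ["f", "g", "k"]

Answer: ["f", "g", "k"]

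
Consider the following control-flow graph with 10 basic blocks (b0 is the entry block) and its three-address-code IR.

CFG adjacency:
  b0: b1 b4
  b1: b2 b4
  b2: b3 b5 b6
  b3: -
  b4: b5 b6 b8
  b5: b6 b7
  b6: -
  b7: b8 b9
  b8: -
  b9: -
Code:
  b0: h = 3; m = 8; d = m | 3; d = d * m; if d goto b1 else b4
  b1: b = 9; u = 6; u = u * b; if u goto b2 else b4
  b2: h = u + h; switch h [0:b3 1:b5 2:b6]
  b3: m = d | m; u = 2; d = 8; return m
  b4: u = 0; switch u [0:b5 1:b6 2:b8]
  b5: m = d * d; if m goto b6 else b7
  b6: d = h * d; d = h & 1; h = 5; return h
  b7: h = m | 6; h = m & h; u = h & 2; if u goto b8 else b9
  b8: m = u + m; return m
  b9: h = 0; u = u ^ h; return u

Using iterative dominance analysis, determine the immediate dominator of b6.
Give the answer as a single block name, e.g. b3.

idom tree: b1←b0 b2←b1 b3←b2 b4←b0 b5←b0 b6←b0 b7←b5 b8←b0 b9←b7
Join-block Dom:
  b4: preds {b0,b1}: {b0} ∩ {b0,b1} = {b0}; idom=b0
  b5: preds {b2,b4}: {b0,b1,b2} ∩ {b0,b4} = {b0}; idom=b0
  b6: preds {b2,b4,b5}: {b0,b1,b2} ∩ {b0,b4} ∩ {b0,b5} = {b0}; idom=b0
  b8: preds {b4,b7}: {b0,b4} ∩ {b0,b5,b7} = {b0}; idom=b0

idom(b6) = b0

Answer: b0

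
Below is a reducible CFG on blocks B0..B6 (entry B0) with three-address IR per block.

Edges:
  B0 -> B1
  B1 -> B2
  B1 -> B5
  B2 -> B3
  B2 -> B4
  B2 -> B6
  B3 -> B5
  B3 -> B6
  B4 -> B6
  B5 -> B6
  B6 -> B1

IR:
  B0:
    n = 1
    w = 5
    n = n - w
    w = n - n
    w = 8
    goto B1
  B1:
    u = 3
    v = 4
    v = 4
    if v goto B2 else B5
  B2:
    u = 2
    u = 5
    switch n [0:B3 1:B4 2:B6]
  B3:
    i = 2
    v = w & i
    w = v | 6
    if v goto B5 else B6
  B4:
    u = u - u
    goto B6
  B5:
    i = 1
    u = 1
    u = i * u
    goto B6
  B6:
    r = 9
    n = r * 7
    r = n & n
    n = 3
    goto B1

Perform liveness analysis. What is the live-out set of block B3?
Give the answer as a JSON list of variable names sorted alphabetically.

Answer: ["w"]

Working:
Block summaries:
  B0 def {n,w} use ∅
  B1 def {u,v} use ∅
  B2 def {u} use {n}
  B3 def {i,v,w} use {w}
  B4 def {u} use {u}
  B5 def {i,u} use ∅
  B6 def {n,r} use ∅

Live sets:
  live B0: ∅→{n,w}
  live B1: {n,w}→{n,w}
  live B2: {n,w}→{u,w}
  live B3: {w}→{w}
  live B4: {u,w}→{w}
  live B5: {w}→{w}
  live B6: {w}→{n,w}

live-out(B3) = ["w"]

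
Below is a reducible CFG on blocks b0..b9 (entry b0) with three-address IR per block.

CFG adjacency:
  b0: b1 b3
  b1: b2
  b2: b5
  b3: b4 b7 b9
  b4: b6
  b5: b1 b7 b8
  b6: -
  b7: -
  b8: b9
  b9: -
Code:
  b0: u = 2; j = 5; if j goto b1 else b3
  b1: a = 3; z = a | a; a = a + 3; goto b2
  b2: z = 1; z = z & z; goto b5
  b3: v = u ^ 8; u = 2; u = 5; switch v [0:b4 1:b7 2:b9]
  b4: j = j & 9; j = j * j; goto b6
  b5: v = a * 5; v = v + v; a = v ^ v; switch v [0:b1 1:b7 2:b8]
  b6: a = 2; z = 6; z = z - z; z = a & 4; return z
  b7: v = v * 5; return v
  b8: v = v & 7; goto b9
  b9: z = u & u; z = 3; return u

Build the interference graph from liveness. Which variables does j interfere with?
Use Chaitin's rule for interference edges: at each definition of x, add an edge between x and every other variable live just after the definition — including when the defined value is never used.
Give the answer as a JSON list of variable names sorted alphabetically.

Per-block:
  b0: {j,u} / ∅
  b1: {a,z} / ∅
  b2: {z} / ∅
  b3: {u,v} / {u}
  b4: {j} / {j}
  b5: {a,v} / {a}
  b6: {a,z} / ∅
  b7: {v} / {v}
  b8: {v} / {v}
  b9: {z} / {u}

Backward fixpoint:
  live b0: ∅→{j,u}
  live b1: {u}→{a,u}
  live b2: {a,u}→{a,u}
  live b3: {j,u}→{j,u,v}
  live b4: {j}→∅
  live b5: {a,u}→{u,v}
  live b6: ∅→∅
  live b7: {v}→∅
  live b8: {u,v}→{u}
  live b9: {u}→∅

Conflict graph:
  a: {u,v,z}
  j: {u,v}
  u: {a,j,v,z}
  v: {a,j,u}
  z: {a,u}

N(j) = ["u", "v"]

Answer: ["u", "v"]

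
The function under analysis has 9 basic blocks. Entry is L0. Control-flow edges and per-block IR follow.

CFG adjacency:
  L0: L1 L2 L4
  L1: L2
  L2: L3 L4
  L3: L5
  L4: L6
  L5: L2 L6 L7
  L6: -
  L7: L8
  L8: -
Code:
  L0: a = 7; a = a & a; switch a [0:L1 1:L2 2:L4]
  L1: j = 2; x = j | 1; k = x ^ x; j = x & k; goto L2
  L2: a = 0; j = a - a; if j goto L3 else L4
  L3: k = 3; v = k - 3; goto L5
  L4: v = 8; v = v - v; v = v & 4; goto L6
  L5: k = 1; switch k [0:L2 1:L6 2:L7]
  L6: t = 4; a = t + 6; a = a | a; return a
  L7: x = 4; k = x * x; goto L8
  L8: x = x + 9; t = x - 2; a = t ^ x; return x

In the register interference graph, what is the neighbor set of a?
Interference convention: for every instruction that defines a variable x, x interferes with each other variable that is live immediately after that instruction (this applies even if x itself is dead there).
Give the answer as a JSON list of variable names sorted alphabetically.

Answer: ["x"]

Derivation:
Per-block:
  L0: {a} / ∅
  L1: {j,k,x} / ∅
  L2: {a,j} / ∅
  L3: {k,v} / ∅
  L4: {v} / ∅
  L5: {k} / ∅
  L6: {a,t} / ∅
  L7: {k,x} / ∅
  L8: {a,t,x} / {x}

Live sets:
  L0: in=∅ out=∅
  L1: in=∅ out=∅
  L2: in=∅ out=∅
  L3: in=∅ out=∅
  L4: in=∅ out=∅
  L5: in=∅ out=∅
  L6: in=∅ out=∅
  L7: in=∅ out={x}
  L8: in={x} out=∅

Conflict graph:
  a — {x}
  j — ∅
  k — {x}
  t — {x}
  v — ∅
  x — {a,k,t}

N(a) = ["x"]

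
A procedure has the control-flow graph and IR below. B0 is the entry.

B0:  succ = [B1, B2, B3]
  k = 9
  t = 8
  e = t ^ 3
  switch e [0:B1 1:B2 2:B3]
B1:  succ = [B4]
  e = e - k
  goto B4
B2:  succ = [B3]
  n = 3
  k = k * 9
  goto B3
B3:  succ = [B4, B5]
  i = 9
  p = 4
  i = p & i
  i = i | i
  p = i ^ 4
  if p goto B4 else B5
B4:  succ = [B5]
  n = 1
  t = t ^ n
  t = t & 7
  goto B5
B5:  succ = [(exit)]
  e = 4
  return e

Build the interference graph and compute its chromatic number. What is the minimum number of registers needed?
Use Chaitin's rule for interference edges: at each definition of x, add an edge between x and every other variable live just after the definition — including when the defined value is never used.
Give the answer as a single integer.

Per-block:
  B0: {e,k,t} / ∅
  B1: {e} / {e,k}
  B2: {k,n} / {k}
  B3: {i,p} / ∅
  B4: {n,t} / {t}
  B5: {e} / ∅

Backward fixpoint:
  B0: in=∅ out={e,k,t}
  B1: in={e,k,t} out={t}
  B2: in={k,t} out={t}
  B3: in={t} out={t}
  B4: in={t} out=∅
  B5: in=∅ out=∅

Interference:
  e: {k,t}
  i: {p,t}
  k: {e,n,t}
  n: {k,t}
  p: {i,t}
  t: {e,i,k,n,p}

Registers:
  {e,k,t} pairwise interfere (3-clique) ⇒ χ ≥ 3
  assign e→c2 i→c1 k→c1 n→c2 p→c2 t→c0 — no edge inside a register ⇒ χ ≤ 3
  χ = 3

Answer: 3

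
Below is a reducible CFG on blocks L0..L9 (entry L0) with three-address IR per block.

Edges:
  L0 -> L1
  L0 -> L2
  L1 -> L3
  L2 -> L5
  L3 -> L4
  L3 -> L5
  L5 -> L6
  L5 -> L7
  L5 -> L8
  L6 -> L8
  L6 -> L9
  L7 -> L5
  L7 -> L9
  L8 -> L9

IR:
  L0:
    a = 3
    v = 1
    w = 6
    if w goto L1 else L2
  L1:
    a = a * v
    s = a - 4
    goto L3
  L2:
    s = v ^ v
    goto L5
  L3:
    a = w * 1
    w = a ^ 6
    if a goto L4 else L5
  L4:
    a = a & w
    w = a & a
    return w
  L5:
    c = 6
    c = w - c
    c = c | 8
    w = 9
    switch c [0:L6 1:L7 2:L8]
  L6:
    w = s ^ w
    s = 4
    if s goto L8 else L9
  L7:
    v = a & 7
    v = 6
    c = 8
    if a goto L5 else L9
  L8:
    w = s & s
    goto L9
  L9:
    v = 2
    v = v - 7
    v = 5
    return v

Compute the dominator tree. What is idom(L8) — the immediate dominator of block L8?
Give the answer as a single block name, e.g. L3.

Answer: L5

Derivation:
idom tree: L1←L0 L2←L0 L3←L1 L4←L3 L5←L0 L6←L5 L7←L5 L8←L5 L9←L5
Dom∩ at merges:
  L5: preds {L2,L3,L7}: {L0,L2} ∩ {L0,L1,L3} ∩ {L0,L5,L7} = {L0}; idom=L0
  L8: preds {L5,L6}: {L0,L5} ∩ {L0,L5,L6} = {L0,L5}; idom=L5
  L9: preds {L6,L7,L8}: {L0,L5,L6} ∩ {L0,L5,L7} ∩ {L0,L5,L8} = {L0,L5}; idom=L5

idom(L8) = L5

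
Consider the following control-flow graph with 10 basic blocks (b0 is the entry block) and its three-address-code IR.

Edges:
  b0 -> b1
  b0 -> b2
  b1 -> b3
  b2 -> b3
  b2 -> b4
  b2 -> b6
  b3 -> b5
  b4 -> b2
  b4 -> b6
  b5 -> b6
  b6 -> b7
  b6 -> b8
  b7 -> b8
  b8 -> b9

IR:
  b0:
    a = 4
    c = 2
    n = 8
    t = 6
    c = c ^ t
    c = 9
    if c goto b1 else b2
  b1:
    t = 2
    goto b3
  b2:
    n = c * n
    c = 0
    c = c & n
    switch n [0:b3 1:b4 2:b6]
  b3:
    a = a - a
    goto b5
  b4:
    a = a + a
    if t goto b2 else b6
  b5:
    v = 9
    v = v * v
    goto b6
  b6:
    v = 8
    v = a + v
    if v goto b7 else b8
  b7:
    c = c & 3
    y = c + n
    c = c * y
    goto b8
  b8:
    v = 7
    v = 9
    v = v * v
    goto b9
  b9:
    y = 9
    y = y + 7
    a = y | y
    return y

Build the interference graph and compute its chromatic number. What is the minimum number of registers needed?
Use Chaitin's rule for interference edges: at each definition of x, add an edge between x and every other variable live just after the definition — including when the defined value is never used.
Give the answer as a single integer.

Answer: 4

Working:
def/use:
  b0: def={a,c,n,t} ue=∅
  b1: def={t} ue=∅
  b2: def={c,n} ue={c,n}
  b3: def={a} ue={a}
  b4: def={a} ue={a,t}
  b5: def={v} ue=∅
  b6: def={v} ue={a}
  b7: def={c,y} ue={c,n}
  b8: def={v} ue=∅
  b9: def={a,y} ue=∅

Backward fixpoint:
  b0 li=∅ lo={a,c,n,t}
  b1 li={a,c,n} lo={a,c,n}
  b2 li={a,c,n,t} lo={a,c,n,t}
  b3 li={a,c,n} lo={a,c,n}
  b4 li={a,c,n,t} lo={a,c,n,t}
  b5 li={a,c,n} lo={a,c,n}
  b6 li={a,c,n} lo={c,n}
  b7 li={c,n} lo=∅
  b8 li=∅ lo=∅
  b9 li=∅ lo=∅

Conflict graph:
  a: {c,n,t,v,y}
  c: {a,n,t,v,y}
  n: {a,c,t,v}
  t: {a,c,n}
  v: {a,c,n}
  y: {a,c}

Chromatic number:
  lower bound: {a,c,n,t} mutually conflict ⇒ χ ≥ 4
  4-colouring: R0={a}  R1={c}  R2={n,y}  R3={t,v}
  χ = 4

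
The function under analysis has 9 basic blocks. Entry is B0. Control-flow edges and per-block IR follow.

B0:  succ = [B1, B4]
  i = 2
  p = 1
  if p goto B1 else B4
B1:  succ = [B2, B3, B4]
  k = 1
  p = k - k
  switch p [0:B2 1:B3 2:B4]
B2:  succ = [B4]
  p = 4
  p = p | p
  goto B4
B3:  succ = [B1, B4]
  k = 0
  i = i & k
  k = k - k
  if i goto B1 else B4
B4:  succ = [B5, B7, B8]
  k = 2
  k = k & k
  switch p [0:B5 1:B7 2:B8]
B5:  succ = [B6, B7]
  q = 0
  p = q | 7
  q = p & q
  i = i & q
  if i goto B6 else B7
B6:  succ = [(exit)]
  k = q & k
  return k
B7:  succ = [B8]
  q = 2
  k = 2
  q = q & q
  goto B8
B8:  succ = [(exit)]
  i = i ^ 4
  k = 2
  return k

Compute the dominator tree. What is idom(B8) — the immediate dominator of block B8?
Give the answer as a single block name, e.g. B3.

idom tree: B1←B0 B2←B1 B3←B1 B4←B0 B5←B4 B6←B5 B7←B4 B8←B4
Join-block Dom:
  B1: preds {B0,B3}: {B0} ∩ {B0,B1,B3} = {B0}; idom=B0
  B4: preds {B0,B1,B2,B3}: {B0} ∩ {B0,B1} ∩ {B0,B1,B2} ∩ {B0,B1,B3} = {B0}; idom=B0
  B7: preds {B4,B5}: {B0,B4} ∩ {B0,B4,B5} = {B0,B4}; idom=B4
  B8: preds {B4,B7}: {B0,B4} ∩ {B0,B4,B7} = {B0,B4}; idom=B4

idom(B8) = B4

Answer: B4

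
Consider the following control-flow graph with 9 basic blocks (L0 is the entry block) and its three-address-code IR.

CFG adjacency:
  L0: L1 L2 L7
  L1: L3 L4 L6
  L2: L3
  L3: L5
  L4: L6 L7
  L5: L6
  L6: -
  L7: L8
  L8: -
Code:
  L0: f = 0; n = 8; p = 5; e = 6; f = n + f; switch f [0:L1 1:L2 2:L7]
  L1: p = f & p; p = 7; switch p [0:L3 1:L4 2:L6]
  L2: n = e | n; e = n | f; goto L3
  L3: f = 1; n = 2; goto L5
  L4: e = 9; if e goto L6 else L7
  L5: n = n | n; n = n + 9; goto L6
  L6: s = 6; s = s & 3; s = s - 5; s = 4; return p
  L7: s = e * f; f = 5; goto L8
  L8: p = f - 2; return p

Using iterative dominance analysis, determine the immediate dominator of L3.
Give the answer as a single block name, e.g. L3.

idom tree: L1←L0 L2←L0 L3←L0 L4←L1 L5←L3 L6←L0 L7←L0 L8←L7
Join-block Dom:
  L3: preds {L1,L2}: {L0,L1} ∩ {L0,L2} = {L0}; idom=L0
  L6: preds {L1,L4,L5}: {L0,L1} ∩ {L0,L1,L4} ∩ {L0,L3,L5} = {L0}; idom=L0
  L7: preds {L0,L4}: {L0} ∩ {L0,L1,L4} = {L0}; idom=L0

idom(L3) = L0

Answer: L0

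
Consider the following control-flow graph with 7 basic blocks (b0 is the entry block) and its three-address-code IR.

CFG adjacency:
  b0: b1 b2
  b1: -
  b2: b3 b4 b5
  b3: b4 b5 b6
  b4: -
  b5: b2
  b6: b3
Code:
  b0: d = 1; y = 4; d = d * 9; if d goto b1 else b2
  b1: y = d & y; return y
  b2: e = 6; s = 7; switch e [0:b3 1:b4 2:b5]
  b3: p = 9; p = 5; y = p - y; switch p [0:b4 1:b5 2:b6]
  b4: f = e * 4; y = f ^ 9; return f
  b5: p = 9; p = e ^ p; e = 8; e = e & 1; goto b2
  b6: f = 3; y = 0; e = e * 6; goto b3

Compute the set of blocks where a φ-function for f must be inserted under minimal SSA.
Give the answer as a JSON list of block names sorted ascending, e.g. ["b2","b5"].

idom tree: b1←b0 b2←b0 b3←b2 b4←b2 b5←b2 b6←b3
Dom∩ at merges:
  b2: preds {b0,b5}: {b0} ∩ {b0,b2,b5} = {b0}; idom=b0
  b3: preds {b2,b6}: {b0,b2} ∩ {b0,b2,b3,b6} = {b0,b2}; idom=b2
  b4: preds {b2,b3}: {b0,b2} ∩ {b0,b2,b3} = {b0,b2}; idom=b2
  b5: preds {b2,b3}: {b0,b2} ∩ {b0,b2,b3} = {b0,b2}; idom=b2

DF walk-up:
  b2←b0: walk · to b0
  b2←b5: walk b5→b2 to b0
  b3←b2: walk · to b2
  b3←b6: walk b6→b3 to b2
  b4←b2: walk · to b2
  b4←b3: walk b3 to b2
  b5←b2: walk · to b2
  b5←b3: walk b3 to b2
  b0: DF=∅
  b1: DF=∅
  b2: DF={b2}
  b3: DF={b3,b4,b5}
  b4: DF=∅
  b5: DF={b2}
  b6: DF={b3}

φ for f: defs {b4,b6}
  DF⁺ = {b2,b3,b4,b5}

Answer: ["b2", "b3", "b4", "b5"]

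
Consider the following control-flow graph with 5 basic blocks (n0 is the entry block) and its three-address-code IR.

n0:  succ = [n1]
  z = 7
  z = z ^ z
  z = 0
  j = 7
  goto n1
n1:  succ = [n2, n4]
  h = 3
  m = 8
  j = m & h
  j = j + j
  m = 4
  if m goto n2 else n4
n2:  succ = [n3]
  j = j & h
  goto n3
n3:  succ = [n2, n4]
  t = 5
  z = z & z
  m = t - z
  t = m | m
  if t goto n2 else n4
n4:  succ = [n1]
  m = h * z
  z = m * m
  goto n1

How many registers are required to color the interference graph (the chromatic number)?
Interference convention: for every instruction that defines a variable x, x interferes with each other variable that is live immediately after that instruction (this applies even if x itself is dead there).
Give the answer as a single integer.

Answer: 4

Analysis:
def/use:
  n0: {j,z} / ∅
  n1: {h,j,m} / ∅
  n2: {j} / {h,j}
  n3: {m,t,z} / {z}
  n4: {m,z} / {h,z}

Backward fixpoint:
  live n0: ∅→{z}
  live n1: {z}→{h,j,z}
  live n2: {h,j,z}→{h,j,z}
  live n3: {h,j,z}→{h,j,z}
  live n4: {h,z}→{z}

Interfere edges:
  h↔{j,m,t,z}
  j↔{h,m,t,z}
  m↔{h,j,z}
  t↔{h,j,z}
  z↔{h,j,m,t}

Colouring:
  lower bound: {h,j,m,z} mutually conflict ⇒ χ ≥ 4
  4-colouring: R0={h}  R1={j}  R2={z}  R3={m,t}
  χ = 4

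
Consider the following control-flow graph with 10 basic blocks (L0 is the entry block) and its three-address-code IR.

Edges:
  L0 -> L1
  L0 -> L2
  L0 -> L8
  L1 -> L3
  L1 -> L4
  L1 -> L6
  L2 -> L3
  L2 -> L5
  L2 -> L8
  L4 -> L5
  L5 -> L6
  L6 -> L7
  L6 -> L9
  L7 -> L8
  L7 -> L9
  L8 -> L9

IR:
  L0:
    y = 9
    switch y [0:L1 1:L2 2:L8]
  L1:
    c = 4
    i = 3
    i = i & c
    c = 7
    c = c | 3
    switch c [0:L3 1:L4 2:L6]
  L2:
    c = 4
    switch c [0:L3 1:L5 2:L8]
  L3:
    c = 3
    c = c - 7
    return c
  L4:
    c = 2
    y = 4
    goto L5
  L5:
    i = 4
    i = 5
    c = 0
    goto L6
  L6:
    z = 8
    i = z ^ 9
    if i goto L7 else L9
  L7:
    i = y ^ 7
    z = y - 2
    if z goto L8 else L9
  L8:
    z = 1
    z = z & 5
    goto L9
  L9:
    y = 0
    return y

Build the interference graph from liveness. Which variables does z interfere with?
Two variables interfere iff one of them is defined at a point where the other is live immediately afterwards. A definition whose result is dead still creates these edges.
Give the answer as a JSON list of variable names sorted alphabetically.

Per-block:
  L0: {y} / ∅
  L1: {c,i} / ∅
  L2: {c} / ∅
  L3: {c} / ∅
  L4: {c,y} / ∅
  L5: {c,i} / ∅
  L6: {i,z} / ∅
  L7: {i,z} / {y}
  L8: {z} / ∅
  L9: {y} / ∅

Backward fixpoint:
  L0: in=∅ out={y}
  L1: in={y} out={y}
  L2: in={y} out={y}
  L3: in=∅ out=∅
  L4: in=∅ out={y}
  L5: in={y} out={y}
  L6: in={y} out={y}
  L7: in={y} out=∅
  L8: in=∅ out=∅
  L9: in=∅ out=∅

Conflict graph:
  c: {i,y}
  i: {c,y}
  y: {c,i,z}
  z: {y}

N(z) = ["y"]

Answer: ["y"]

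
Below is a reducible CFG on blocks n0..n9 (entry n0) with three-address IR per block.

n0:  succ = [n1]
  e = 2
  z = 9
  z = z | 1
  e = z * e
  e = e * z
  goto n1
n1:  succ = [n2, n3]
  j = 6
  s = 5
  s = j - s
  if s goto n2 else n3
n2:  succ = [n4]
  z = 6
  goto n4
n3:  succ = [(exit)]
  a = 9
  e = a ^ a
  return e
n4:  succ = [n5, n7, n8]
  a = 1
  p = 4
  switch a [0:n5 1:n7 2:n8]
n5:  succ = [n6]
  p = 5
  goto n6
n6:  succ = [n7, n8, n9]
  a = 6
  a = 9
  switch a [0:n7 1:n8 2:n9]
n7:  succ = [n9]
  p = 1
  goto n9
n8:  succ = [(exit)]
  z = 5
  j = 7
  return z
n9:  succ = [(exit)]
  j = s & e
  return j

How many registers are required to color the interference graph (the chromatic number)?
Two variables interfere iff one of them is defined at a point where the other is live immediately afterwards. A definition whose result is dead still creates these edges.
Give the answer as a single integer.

Answer: 4

Derivation:
def/use:
  n0 def {e,z} use ∅
  n1 def {j,s} use ∅
  n2 def {z} use ∅
  n3 def {a,e} use ∅
  n4 def {a,p} use ∅
  n5 def {p} use ∅
  n6 def {a} use ∅
  n7 def {p} use ∅
  n8 def {j,z} use ∅
  n9 def {j} use {e,s}

Liveness:
  n0: in=∅ out={e}
  n1: in={e} out={e,s}
  n2: in={e,s} out={e,s}
  n3: in=∅ out=∅
  n4: in={e,s} out={e,s}
  n5: in={e,s} out={e,s}
  n6: in={e,s} out={e,s}
  n7: in={e,s} out={e,s}
  n8: in=∅ out=∅
  n9: in={e,s} out=∅

Interference:
  a — {e,p,s}
  e — {a,j,p,s,z}
  j — {e,s,z}
  p — {a,e,s}
  s — {a,e,j,p,z}
  z — {e,j,s}

Colouring:
  clique {a,e,p,s} ⇒ need ≥ 4
  assign a→c2 e→c0 j→c2 p→c3 s→c1 z→c3 — no edge inside a register ⇒ χ ≤ 4
  χ = 4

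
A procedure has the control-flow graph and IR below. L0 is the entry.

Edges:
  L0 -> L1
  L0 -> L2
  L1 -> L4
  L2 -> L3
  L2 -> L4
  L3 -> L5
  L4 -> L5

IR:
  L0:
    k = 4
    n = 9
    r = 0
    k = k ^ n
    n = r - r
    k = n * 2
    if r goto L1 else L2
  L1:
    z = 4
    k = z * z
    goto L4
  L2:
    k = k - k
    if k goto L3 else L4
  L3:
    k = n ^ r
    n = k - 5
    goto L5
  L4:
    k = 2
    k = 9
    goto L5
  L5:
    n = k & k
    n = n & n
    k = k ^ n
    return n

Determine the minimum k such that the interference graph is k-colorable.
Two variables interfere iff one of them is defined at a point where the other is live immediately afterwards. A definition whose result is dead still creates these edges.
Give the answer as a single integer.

Per-block:
  L0 def {k,n,r} use ∅
  L1 def {k,z} use ∅
  L2 def {k} use {k}
  L3 def {k,n} use {n,r}
  L4 def {k} use ∅
  L5 def {k,n} use {k}

Live sets:
  L0: in=∅ out={k,n,r}
  L1: in=∅ out=∅
  L2: in={k,n,r} out={n,r}
  L3: in={n,r} out={k}
  L4: in=∅ out={k}
  L5: in={k} out=∅

Interfere edges:
  k↔{n,r}
  n↔{k,r}
  r↔{k,n}
  z↔∅

Chromatic number:
  clique {k,n,r} ⇒ need ≥ 3
  3-colouring: R0={k,z}  R1={n}  R2={r}
  χ = 3

Answer: 3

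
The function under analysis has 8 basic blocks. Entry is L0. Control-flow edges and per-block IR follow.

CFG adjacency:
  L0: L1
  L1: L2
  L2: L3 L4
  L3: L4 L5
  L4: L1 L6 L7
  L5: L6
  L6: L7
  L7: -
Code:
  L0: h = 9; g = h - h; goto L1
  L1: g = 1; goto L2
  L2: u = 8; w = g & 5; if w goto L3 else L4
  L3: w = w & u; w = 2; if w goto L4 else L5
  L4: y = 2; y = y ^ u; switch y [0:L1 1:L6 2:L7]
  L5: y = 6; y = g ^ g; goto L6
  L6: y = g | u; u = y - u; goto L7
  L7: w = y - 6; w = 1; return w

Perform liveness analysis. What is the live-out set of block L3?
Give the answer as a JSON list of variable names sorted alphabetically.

Answer: ["g", "u"]

Analysis:
Per-block:
  L0 def {g,h} use ∅
  L1 def {g} use ∅
  L2 def {u,w} use {g}
  L3 def {w} use {u,w}
  L4 def {y} use {u}
  L5 def {y} use {g}
  L6 def {u,y} use {g,u}
  L7 def {w} use {y}

Live sets:
  L0: in=∅ out=∅
  L1: in=∅ out={g}
  L2: in={g} out={g,u,w}
  L3: in={g,u,w} out={g,u}
  L4: in={g,u} out={g,u,y}
  L5: in={g,u} out={g,u}
  L6: in={g,u} out={y}
  L7: in={y} out=∅

live-out(L3) = ["g", "u"]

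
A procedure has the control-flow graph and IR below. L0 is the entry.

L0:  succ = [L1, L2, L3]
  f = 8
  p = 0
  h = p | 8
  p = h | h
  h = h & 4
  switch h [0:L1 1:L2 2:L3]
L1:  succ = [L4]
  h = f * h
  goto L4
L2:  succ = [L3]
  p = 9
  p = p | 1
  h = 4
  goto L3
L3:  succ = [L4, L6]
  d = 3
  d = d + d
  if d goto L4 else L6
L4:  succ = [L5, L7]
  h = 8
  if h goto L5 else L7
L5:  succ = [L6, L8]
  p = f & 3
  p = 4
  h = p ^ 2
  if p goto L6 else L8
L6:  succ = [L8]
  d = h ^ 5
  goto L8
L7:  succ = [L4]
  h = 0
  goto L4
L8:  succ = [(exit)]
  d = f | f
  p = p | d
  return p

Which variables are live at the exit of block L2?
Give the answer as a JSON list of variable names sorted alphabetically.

Answer: ["f", "h", "p"]

Working:
def/use:
  L0: {f,h,p} / ∅
  L1: {h} / {f,h}
  L2: {h,p} / ∅
  L3: {d} / ∅
  L4: {h} / ∅
  L5: {h,p} / {f}
  L6: {d} / {h}
  L7: {h} / ∅
  L8: {d,p} / {f,p}

Live sets:
  L0: in=∅ out={f,h,p}
  L1: in={f,h} out={f}
  L2: in={f} out={f,h,p}
  L3: in={f,h,p} out={f,h,p}
  L4: in={f} out={f}
  L5: in={f} out={f,h,p}
  L6: in={f,h,p} out={f,p}
  L7: in={f} out={f}
  L8: in={f,p} out=∅

live-out(L2) = ["f", "h", "p"]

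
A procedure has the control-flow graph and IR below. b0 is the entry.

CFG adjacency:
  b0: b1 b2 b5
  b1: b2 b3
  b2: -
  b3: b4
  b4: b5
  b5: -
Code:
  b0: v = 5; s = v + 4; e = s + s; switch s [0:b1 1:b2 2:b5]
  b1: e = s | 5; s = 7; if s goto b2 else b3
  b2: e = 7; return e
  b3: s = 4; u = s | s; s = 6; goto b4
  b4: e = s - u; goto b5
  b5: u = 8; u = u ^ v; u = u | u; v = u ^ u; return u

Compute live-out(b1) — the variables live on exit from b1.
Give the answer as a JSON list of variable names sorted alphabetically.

Answer: ["v"]

Derivation:
Per-block:
  b0 def {e,s,v} use ∅
  b1 def {e,s} use {s}
  b2 def {e} use ∅
  b3 def {s,u} use ∅
  b4 def {e} use {s,u}
  b5 def {u,v} use {v}

Live sets:
  b0 li=∅ lo={s,v}
  b1 li={s,v} lo={v}
  b2 li=∅ lo=∅
  b3 li={v} lo={s,u,v}
  b4 li={s,u,v} lo={v}
  b5 li={v} lo=∅

live-out(b1) = ["v"]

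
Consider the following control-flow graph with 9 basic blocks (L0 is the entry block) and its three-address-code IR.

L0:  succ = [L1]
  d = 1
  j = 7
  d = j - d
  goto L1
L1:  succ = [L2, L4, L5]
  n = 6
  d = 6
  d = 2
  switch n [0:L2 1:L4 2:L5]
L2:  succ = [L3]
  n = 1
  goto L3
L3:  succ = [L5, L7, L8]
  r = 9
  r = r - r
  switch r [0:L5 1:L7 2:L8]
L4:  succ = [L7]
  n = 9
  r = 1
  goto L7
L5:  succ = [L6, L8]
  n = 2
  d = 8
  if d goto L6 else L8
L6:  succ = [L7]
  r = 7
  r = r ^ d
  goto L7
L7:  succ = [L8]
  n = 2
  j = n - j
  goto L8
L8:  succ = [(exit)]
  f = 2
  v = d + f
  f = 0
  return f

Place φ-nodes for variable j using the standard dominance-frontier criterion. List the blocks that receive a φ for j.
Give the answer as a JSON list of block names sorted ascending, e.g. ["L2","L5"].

Answer: ["L8"]

Derivation:
idom tree: L1←L0 L2←L1 L3←L2 L4←L1 L5←L1 L6←L5 L7←L1 L8←L1
Join-block Dom:
  L5: preds {L1,L3}: {L0,L1} ∩ {L0,L1,L2,L3} = {L0,L1}; idom=L1
  L7: preds {L3,L4,L6}: {L0,L1,L2,L3} ∩ {L0,L1,L4} ∩ {L0,L1,L5,L6} = {L0,L1}; idom=L1
  L8: preds {L3,L5,L7}: {L0,L1,L2,L3} ∩ {L0,L1,L5} ∩ {L0,L1,L7} = {L0,L1}; idom=L1

DF derivation:
  join L5 pred L1: · stop@L1
  join L5 pred L3: L3→L2 stop@L1
  join L7 pred L3: L3→L2 stop@L1
  join L7 pred L4: L4 stop@L1
  join L7 pred L6: L6→L5 stop@L1
  join L8 pred L3: L3→L2 stop@L1
  join L8 pred L5: L5 stop@L1
  join L8 pred L7: L7 stop@L1
  DF(L0)=∅
  DF(L1)=∅
  DF(L2)={L5,L7,L8}
  DF(L3)={L5,L7,L8}
  DF(L4)={L7}
  DF(L5)={L7,L8}
  DF(L6)={L7}
  DF(L7)={L8}
  DF(L8)=∅

φ for j: defs {L0,L7}
  DF⁺ = {L8}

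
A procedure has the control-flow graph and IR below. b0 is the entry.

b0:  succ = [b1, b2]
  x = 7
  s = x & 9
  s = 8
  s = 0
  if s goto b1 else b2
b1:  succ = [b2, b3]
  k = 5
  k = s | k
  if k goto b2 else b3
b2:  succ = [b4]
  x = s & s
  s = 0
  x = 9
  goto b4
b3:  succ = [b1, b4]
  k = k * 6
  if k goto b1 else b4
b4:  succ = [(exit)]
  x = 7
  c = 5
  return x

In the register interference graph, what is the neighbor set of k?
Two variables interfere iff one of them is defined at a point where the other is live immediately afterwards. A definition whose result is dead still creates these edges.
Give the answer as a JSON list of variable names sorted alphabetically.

Answer: ["s"]

Working:
def/use:
  b0: {s,x} / ∅
  b1: {k} / {s}
  b2: {s,x} / {s}
  b3: {k} / {k}
  b4: {c,x} / ∅

Live sets:
  b0 li=∅ lo={s}
  b1 li={s} lo={k,s}
  b2 li={s} lo=∅
  b3 li={k,s} lo={s}
  b4 li=∅ lo=∅

Conflict graph:
  c — {x}
  k — {s}
  s — {k}
  x — {c}

N(k) = ["s"]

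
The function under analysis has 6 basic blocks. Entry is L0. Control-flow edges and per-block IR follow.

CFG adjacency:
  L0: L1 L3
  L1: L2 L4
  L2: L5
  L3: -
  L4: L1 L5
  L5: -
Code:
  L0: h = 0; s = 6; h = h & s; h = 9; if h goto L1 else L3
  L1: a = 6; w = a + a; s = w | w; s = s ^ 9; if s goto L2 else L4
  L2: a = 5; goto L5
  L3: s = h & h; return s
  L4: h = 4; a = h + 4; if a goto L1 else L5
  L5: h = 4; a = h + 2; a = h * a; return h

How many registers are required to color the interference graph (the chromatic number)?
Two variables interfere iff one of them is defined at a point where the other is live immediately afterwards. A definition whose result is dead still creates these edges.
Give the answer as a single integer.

Block summaries:
  L0 def {h,s} use ∅
  L1 def {a,s,w} use ∅
  L2 def {a} use ∅
  L3 def {s} use {h}
  L4 def {a,h} use ∅
  L5 def {a,h} use ∅

Backward fixpoint:
  L0: in=∅ out={h}
  L1: in=∅ out=∅
  L2: in=∅ out=∅
  L3: in={h} out=∅
  L4: in=∅ out=∅
  L5: in=∅ out=∅

Interference:
  a — {h}
  h — {a,s}
  s — {h}
  w — ∅

Colouring:
  lower bound: {a,h} mutually conflict ⇒ χ ≥ 2
  assign a→c1 h→c0 s→c1 w→c0 — no edge inside a register ⇒ χ ≤ 2
  χ = 2

Answer: 2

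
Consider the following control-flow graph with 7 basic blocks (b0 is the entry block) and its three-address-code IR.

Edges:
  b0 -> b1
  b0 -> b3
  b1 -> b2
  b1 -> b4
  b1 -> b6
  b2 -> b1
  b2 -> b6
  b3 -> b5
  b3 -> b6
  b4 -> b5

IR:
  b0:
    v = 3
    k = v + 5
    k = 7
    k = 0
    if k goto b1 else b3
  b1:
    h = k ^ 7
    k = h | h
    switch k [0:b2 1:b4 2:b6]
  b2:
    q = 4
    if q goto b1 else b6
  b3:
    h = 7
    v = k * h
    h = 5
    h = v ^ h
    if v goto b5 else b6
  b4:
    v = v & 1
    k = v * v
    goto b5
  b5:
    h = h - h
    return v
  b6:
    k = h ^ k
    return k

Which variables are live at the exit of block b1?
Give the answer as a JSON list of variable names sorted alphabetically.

def/use:
  b0: def={k,v} ue=∅
  b1: def={h,k} ue={k}
  b2: def={q} ue=∅
  b3: def={h,v} ue={k}
  b4: def={k,v} ue={v}
  b5: def={h} ue={h,v}
  b6: def={k} ue={h,k}

Liveness:
  b0: in=∅ out={k,v}
  b1: in={k,v} out={h,k,v}
  b2: in={h,k,v} out={h,k,v}
  b3: in={k} out={h,k,v}
  b4: in={h,v} out={h,v}
  b5: in={h,v} out=∅
  b6: in={h,k} out=∅

live-out(b1) = ["h", "k", "v"]

Answer: ["h", "k", "v"]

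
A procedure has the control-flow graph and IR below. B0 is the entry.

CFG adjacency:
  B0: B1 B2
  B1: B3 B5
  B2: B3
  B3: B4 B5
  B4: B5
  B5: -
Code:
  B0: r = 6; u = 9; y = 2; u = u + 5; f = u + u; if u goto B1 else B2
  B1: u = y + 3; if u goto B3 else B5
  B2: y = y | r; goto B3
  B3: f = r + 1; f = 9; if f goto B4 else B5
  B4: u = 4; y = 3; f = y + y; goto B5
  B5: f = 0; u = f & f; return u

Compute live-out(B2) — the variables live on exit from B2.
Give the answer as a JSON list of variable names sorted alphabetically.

Answer: ["r"]

Analysis:
def/use:
  B0: {f,r,u,y} / ∅
  B1: {u} / {y}
  B2: {y} / {r,y}
  B3: {f} / {r}
  B4: {f,u,y} / ∅
  B5: {f,u} / ∅

Backward fixpoint:
  B0: in=∅ out={r,y}
  B1: in={r,y} out={r}
  B2: in={r,y} out={r}
  B3: in={r} out=∅
  B4: in=∅ out=∅
  B5: in=∅ out=∅

live-out(B2) = ["r"]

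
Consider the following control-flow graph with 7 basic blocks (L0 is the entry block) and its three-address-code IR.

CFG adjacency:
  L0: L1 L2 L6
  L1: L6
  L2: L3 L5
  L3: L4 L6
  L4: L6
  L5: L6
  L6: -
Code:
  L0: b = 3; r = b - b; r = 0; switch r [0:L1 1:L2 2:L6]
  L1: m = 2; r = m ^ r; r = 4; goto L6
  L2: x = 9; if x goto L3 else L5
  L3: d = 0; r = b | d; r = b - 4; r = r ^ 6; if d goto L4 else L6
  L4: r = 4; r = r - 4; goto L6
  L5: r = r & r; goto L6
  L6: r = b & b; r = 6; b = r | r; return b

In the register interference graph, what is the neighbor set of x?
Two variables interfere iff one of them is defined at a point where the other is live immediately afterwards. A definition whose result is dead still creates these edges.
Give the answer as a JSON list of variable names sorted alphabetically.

Block summaries:
  L0 def {b,r} use ∅
  L1 def {m,r} use {r}
  L2 def {x} use ∅
  L3 def {d,r} use {b}
  L4 def {r} use ∅
  L5 def {r} use {r}
  L6 def {b,r} use {b}

Backward fixpoint:
  L0 li=∅ lo={b,r}
  L1 li={b,r} lo={b}
  L2 li={b,r} lo={b,r}
  L3 li={b} lo={b}
  L4 li={b} lo={b}
  L5 li={b,r} lo={b}
  L6 li={b} lo=∅

Interference:
  b↔{d,m,r,x}
  d↔{b,r}
  m↔{b,r}
  r↔{b,d,m,x}
  x↔{b,r}

N(x) = ["b", "r"]

Answer: ["b", "r"]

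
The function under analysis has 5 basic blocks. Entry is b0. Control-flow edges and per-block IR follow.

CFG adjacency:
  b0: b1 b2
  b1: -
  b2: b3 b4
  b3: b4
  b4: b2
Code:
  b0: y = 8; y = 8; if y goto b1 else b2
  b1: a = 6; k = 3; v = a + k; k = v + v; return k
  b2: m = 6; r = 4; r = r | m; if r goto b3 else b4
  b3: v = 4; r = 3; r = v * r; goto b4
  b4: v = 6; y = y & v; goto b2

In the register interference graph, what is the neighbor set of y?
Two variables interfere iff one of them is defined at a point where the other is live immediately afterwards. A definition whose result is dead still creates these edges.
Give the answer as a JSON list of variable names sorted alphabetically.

Answer: ["m", "r", "v"]

Working:
Per-block:
  b0 def {y} use ∅
  b1 def {a,k,v} use ∅
  b2 def {m,r} use ∅
  b3 def {r,v} use ∅
  b4 def {v,y} use {y}

Liveness:
  live b0: ∅→{y}
  live b1: ∅→∅
  live b2: {y}→{y}
  live b3: {y}→{y}
  live b4: {y}→{y}

Interfere edges:
  a: {k}
  k: {a}
  m: {r,y}
  r: {m,v,y}
  v: {r,y}
  y: {m,r,v}

N(y) = ["m", "r", "v"]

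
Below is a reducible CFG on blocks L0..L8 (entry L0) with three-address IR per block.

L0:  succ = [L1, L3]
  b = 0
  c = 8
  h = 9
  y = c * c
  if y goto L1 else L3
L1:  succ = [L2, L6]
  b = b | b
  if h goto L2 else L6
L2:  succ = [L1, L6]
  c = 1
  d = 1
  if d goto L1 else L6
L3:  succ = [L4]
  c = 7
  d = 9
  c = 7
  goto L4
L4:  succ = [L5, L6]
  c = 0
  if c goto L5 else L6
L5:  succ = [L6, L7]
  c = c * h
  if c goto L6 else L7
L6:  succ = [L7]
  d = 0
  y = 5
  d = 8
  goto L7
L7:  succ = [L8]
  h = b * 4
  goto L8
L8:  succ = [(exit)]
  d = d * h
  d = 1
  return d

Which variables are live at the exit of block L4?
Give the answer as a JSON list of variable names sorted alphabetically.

Answer: ["b", "c", "d", "h"]

Analysis:
Per-block:
  L0 def {b,c,h,y} use ∅
  L1 def {b} use {b,h}
  L2 def {c,d} use ∅
  L3 def {c,d} use ∅
  L4 def {c} use ∅
  L5 def {c} use {c,h}
  L6 def {d,y} use ∅
  L7 def {h} use {b}
  L8 def {d} use {d,h}

Liveness:
  live L0: ∅→{b,h}
  live L1: {b,h}→{b,h}
  live L2: {b,h}→{b,h}
  live L3: {b,h}→{b,d,h}
  live L4: {b,d,h}→{b,c,d,h}
  live L5: {b,c,d,h}→{b,d}
  live L6: {b}→{b,d}
  live L7: {b,d}→{d,h}
  live L8: {d,h}→∅

live-out(L4) = ["b", "c", "d", "h"]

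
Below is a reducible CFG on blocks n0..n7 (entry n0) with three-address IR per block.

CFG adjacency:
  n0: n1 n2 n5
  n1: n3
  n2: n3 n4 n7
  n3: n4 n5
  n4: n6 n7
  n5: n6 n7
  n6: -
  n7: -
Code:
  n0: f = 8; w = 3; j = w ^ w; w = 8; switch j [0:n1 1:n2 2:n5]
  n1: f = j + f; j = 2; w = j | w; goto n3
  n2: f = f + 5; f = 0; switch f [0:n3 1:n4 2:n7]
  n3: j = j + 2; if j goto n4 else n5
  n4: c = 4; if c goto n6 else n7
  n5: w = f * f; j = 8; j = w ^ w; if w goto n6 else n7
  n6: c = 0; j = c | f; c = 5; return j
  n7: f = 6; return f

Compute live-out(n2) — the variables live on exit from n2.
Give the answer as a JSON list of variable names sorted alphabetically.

Answer: ["f", "j"]

Working:
Block summaries:
  n0: def={f,j,w} ue=∅
  n1: def={f,j,w} ue={f,j,w}
  n2: def={f} ue={f}
  n3: def={j} ue={j}
  n4: def={c} ue=∅
  n5: def={j,w} ue={f}
  n6: def={c,j} ue={f}
  n7: def={f} ue=∅

Live sets:
  live n0: ∅→{f,j,w}
  live n1: {f,j,w}→{f,j}
  live n2: {f,j}→{f,j}
  live n3: {f,j}→{f}
  live n4: {f}→{f}
  live n5: {f}→{f}
  live n6: {f}→∅
  live n7: ∅→∅

live-out(n2) = ["f", "j"]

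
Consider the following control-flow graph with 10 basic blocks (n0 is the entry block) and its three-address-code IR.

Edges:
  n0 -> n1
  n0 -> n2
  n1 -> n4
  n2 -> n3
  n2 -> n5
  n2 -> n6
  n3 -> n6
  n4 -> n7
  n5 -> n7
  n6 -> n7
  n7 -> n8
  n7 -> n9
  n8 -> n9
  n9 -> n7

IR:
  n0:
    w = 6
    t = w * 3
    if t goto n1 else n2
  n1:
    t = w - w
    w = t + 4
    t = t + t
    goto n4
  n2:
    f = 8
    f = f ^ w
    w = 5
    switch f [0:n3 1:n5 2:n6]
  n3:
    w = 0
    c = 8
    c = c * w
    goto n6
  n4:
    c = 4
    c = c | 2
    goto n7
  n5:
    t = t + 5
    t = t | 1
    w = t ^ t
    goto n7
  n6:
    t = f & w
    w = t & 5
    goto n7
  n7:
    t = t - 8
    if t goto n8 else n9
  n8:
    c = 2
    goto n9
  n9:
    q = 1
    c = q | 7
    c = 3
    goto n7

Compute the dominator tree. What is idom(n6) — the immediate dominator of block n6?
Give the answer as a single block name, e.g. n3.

idom tree: n1←n0 n2←n0 n3←n2 n4←n1 n5←n2 n6←n2 n7←n0 n8←n7 n9←n7
Dom at joins:
  n6: preds {n2,n3}: {n0,n2} ∩ {n0,n2,n3} = {n0,n2}; idom=n2
  n7: preds {n4,n5,n6,n9}: {n0,n1,n4} ∩ {n0,n2,n5} ∩ {n0,n2,n6} ∩ {n0,n7,n9} = {n0}; idom=n0
  n9: preds {n7,n8}: {n0,n7} ∩ {n0,n7,n8} = {n0,n7}; idom=n7

idom(n6) = n2

Answer: n2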